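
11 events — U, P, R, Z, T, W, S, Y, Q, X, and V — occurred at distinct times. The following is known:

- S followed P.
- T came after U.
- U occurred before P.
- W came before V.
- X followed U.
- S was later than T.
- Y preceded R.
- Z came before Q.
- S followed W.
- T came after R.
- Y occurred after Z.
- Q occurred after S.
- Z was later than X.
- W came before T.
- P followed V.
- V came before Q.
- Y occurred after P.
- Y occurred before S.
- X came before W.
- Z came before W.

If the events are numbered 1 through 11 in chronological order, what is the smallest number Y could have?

7

P, U, V, W, X, and Z must all come before Y — 6 forced predecessors.
Nothing else is forced ahead of Y, so its earliest slot is position 6 + 1 = 7.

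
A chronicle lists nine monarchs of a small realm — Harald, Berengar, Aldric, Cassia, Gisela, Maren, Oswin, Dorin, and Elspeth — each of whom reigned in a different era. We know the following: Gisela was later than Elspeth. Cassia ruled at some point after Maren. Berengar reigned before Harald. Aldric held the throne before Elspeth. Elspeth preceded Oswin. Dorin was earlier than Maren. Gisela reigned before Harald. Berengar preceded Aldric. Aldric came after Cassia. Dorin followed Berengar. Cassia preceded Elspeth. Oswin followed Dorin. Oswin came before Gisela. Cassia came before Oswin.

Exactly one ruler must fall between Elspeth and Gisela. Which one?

Tracing the constraints gives Elspeth → Oswin → Gisela, so Oswin sits after Elspeth and before Gisela.
No other ruler is forced both after Elspeth and before Gisela.

Oswin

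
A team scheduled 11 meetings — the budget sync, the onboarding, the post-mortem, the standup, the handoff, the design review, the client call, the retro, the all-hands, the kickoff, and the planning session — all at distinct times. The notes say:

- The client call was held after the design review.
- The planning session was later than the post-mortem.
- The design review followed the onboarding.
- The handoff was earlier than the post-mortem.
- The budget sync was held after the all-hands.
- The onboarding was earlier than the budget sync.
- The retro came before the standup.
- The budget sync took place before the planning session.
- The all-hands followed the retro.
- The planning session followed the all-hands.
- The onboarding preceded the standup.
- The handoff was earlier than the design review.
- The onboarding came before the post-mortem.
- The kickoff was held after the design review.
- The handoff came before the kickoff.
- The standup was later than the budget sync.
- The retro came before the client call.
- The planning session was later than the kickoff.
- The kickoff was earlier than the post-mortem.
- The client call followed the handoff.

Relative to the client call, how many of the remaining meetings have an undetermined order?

Forced before the client call: the design review, the handoff, the onboarding, and the retro.
That leaves the all-hands, the budget sync, the kickoff, the planning session, the post-mortem, and the standup with no forced order relative to the client call — 6.

6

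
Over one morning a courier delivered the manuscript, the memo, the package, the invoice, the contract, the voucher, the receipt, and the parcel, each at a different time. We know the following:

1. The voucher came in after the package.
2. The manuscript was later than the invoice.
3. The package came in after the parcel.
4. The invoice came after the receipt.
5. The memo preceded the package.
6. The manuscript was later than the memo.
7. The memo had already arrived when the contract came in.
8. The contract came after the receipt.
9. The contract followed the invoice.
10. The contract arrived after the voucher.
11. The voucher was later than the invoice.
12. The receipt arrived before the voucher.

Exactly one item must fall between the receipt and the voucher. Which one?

Tracing the constraints gives the receipt → the invoice → the voucher, so the invoice sits after the receipt and before the voucher.
No other item is forced both after the receipt and before the voucher.

the invoice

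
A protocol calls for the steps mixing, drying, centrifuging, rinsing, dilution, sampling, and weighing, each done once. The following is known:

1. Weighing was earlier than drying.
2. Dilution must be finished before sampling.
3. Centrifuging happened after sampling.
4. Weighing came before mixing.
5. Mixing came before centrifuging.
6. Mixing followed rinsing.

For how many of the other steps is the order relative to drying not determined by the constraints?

Forced before drying: weighing.
That leaves centrifuging, dilution, mixing, rinsing, and sampling with no forced order relative to drying — 5.

5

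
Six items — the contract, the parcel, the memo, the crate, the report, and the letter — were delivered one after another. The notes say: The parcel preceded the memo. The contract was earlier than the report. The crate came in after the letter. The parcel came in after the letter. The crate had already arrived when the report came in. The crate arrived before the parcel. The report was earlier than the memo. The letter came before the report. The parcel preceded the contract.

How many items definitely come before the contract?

3

Directly stated before the contract: the parcel.
The crate reaches the contract via the crate → the parcel → the contract.
The letter reaches the contract via the letter → the parcel → the contract.
That's the crate, the letter, and the parcel — 3 in all.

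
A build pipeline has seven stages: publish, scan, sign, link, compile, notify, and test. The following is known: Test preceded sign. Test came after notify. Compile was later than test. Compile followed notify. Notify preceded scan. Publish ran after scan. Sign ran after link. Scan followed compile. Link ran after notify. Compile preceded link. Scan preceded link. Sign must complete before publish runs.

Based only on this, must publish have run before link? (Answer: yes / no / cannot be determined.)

Tracing the constraints gives link → sign → publish, so link must come before publish.
That means publish cannot be before link.

no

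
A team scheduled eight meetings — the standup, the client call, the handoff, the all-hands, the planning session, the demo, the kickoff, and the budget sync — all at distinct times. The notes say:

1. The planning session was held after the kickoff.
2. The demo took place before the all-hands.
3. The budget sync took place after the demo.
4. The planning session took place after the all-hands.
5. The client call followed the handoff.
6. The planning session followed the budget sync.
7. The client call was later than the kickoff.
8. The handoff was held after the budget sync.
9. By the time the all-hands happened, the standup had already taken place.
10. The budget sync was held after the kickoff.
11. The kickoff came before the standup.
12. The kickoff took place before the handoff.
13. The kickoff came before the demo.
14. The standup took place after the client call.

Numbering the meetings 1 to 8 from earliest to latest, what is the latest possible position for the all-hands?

The all-hands must come before the planning session — 1 meeting forced after it.
Everything else can be placed before the all-hands in some valid order, so the all-hands can sit as late as position 8 − 1 = 7.

7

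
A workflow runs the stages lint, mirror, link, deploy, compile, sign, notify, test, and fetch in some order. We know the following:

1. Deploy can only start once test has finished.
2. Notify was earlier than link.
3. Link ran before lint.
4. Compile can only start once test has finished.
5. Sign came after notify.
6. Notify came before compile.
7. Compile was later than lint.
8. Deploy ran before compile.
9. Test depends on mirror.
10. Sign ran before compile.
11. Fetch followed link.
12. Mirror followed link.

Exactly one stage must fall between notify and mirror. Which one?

link

Tracing the constraints gives notify → link → mirror, so link sits after notify and before mirror.
No other stage is forced both after notify and before mirror.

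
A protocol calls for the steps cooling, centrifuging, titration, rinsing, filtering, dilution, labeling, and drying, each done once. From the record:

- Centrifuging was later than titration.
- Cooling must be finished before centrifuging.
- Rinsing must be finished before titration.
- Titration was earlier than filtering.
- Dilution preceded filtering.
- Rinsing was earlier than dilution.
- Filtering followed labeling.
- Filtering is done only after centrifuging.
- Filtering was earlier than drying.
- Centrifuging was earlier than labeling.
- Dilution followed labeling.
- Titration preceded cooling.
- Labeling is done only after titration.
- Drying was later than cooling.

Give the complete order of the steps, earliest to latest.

The constraints fix every adjacent pair, so only one ordering works:
rinsing → titration → cooling → centrifuging → labeling → dilution → filtering → drying.

rinsing, titration, cooling, centrifuging, labeling, dilution, filtering, drying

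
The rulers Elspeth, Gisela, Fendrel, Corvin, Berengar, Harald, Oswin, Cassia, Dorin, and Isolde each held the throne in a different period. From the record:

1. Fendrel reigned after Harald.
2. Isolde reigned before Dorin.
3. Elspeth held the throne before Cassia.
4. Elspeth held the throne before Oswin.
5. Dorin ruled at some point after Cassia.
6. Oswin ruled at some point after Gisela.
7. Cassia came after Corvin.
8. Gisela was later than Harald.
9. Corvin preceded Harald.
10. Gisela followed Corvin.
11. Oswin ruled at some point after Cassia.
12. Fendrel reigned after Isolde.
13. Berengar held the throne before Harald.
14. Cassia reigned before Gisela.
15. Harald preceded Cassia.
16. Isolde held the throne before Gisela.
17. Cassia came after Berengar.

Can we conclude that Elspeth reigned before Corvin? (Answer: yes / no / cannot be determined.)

cannot be determined

No chain of stated constraints runs from Elspeth to Corvin, and none runs from Corvin to Elspeth either.
So the relative order of Elspeth and Corvin is not fixed by the given facts.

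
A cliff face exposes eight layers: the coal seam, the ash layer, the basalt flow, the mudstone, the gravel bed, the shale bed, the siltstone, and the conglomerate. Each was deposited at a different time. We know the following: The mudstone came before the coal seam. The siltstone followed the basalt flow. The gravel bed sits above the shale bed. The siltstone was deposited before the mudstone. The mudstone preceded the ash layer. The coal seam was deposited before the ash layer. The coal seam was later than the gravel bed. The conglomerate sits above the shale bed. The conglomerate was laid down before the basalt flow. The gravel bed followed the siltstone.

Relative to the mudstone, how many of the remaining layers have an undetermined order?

Forced before the mudstone: the basalt flow, the conglomerate, the shale bed, and the siltstone; forced after the mudstone: the ash layer and the coal seam.
That leaves the gravel bed with no forced order relative to the mudstone — 1.

1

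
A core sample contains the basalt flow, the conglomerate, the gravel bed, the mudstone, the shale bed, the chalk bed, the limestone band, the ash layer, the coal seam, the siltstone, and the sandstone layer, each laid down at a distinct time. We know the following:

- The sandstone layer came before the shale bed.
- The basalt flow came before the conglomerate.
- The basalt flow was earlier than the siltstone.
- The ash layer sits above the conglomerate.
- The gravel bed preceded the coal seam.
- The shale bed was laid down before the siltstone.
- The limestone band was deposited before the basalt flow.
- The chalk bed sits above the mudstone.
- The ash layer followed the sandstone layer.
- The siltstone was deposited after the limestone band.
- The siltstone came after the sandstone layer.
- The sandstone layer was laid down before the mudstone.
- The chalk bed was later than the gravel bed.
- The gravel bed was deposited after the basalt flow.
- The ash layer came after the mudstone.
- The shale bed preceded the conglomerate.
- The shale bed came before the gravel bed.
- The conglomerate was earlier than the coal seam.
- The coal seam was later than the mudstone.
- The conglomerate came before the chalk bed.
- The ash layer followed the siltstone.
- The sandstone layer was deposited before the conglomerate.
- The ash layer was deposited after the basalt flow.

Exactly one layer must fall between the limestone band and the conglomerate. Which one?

Tracing the constraints gives the limestone band → the basalt flow → the conglomerate, so the basalt flow sits after the limestone band and before the conglomerate.
No other layer is forced both after the limestone band and before the conglomerate.

the basalt flow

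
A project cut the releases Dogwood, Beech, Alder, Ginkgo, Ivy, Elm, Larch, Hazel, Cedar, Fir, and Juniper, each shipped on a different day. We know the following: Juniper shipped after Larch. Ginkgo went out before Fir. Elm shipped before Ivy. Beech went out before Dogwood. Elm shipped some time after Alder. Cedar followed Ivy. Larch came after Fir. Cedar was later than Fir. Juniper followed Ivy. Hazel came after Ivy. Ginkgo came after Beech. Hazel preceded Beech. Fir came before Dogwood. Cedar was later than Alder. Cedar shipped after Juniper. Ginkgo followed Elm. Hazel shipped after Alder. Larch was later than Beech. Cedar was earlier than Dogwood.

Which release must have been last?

Every other release has a chain of constraints placing it before Dogwood, so Dogwood is last.

Dogwood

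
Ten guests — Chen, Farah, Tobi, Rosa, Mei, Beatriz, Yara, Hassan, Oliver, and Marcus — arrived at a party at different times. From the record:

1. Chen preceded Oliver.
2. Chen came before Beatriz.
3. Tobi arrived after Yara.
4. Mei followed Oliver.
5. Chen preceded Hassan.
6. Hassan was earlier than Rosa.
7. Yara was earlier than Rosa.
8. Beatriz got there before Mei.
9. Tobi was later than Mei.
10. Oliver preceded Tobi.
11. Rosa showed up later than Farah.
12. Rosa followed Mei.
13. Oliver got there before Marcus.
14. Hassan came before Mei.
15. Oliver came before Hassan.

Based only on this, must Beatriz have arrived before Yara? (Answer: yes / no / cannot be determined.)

No chain of stated constraints runs from Beatriz to Yara, and none runs from Yara to Beatriz either.
So the relative order of Beatriz and Yara is not fixed by the given facts.

cannot be determined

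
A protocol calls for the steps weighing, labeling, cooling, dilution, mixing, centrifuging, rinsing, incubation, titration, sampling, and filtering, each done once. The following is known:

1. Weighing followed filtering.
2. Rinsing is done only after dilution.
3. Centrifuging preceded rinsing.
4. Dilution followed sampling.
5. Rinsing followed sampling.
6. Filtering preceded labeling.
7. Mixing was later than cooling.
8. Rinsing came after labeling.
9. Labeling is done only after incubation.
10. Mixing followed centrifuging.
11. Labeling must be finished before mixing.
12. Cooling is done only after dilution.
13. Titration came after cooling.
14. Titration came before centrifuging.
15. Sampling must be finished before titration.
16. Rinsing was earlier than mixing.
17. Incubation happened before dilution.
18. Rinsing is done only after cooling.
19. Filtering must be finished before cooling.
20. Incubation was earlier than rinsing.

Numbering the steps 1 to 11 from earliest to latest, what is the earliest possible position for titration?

6

Cooling, dilution, filtering, incubation, and sampling must all come before titration — 5 forced predecessors.
Nothing else is forced ahead of titration, so its earliest slot is position 5 + 1 = 6.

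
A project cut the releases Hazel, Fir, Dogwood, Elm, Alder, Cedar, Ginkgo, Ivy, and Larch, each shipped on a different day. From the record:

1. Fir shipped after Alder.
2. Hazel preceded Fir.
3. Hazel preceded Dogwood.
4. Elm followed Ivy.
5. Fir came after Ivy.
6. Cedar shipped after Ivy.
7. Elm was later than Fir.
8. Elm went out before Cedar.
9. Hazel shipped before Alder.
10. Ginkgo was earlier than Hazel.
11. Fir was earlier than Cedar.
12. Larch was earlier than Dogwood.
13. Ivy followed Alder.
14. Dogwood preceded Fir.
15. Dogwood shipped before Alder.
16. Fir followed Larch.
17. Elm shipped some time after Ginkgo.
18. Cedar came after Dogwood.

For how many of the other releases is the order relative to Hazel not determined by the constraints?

Forced before Hazel: Ginkgo; forced after Hazel: Alder, Cedar, Dogwood, Elm, Fir, and Ivy.
That leaves Larch with no forced order relative to Hazel — 1.

1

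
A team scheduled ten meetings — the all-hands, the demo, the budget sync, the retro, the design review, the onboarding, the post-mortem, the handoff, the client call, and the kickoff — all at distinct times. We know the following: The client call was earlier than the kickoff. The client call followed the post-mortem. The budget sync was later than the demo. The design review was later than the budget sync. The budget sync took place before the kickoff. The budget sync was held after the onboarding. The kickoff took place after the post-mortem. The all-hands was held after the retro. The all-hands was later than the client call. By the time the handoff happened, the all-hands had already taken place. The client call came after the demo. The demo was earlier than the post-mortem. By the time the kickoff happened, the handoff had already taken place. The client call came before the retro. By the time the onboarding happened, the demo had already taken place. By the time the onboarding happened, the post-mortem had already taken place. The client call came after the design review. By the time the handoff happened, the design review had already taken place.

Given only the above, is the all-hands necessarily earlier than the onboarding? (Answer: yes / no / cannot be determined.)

Tracing the constraints gives the onboarding → the budget sync → the design review → the client call → the all-hands, so the onboarding must come before the all-hands.
That means the all-hands cannot be before the onboarding.

no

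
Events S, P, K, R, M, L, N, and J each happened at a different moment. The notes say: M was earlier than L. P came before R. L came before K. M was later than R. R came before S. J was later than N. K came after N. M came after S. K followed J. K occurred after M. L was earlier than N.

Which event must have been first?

P has a chain of constraints placing it before every other event, so P must be first.

P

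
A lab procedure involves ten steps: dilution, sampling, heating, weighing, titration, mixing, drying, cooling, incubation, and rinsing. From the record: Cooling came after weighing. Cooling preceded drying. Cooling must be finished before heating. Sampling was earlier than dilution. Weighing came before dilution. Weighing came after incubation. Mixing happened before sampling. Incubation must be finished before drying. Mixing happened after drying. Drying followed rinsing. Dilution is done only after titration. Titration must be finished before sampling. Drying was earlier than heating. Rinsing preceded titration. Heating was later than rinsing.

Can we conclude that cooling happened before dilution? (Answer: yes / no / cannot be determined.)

yes

Chain the constraints: cooling → drying → mixing → sampling → dilution. Each link is directly stated, so cooling comes before dilution.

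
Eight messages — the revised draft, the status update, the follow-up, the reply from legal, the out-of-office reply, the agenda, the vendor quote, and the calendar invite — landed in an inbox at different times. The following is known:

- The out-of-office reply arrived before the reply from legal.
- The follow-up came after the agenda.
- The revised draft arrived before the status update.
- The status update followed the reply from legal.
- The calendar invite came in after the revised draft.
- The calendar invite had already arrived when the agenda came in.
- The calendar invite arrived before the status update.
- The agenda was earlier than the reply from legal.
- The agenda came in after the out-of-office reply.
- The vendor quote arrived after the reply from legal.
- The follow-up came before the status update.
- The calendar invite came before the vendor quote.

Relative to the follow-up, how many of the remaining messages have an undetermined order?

Forced before the follow-up: the agenda, the calendar invite, the out-of-office reply, and the revised draft; forced after the follow-up: the status update.
That leaves the reply from legal and the vendor quote with no forced order relative to the follow-up — 2.

2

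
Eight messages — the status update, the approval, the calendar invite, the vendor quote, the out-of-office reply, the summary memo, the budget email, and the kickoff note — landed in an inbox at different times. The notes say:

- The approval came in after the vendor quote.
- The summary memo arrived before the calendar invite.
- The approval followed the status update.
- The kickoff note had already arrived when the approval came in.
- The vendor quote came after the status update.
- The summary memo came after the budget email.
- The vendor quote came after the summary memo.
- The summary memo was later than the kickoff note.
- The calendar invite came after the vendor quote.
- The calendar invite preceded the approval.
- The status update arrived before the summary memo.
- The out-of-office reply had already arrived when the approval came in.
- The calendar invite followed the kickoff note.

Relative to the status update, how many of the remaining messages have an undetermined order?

3

Forced after the status update: the approval, the calendar invite, the summary memo, and the vendor quote.
That leaves the budget email, the kickoff note, and the out-of-office reply with no forced order relative to the status update — 3.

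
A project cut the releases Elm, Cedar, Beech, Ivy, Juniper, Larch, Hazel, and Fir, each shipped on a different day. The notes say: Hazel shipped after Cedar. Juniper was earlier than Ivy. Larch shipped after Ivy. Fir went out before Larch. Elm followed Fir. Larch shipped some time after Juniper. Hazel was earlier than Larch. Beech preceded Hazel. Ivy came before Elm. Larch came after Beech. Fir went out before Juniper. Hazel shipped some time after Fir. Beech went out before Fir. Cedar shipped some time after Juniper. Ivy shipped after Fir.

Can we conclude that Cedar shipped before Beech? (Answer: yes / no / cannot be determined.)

Tracing the constraints gives Beech → Fir → Juniper → Cedar, so Beech must come before Cedar.
That means Cedar cannot be before Beech.

no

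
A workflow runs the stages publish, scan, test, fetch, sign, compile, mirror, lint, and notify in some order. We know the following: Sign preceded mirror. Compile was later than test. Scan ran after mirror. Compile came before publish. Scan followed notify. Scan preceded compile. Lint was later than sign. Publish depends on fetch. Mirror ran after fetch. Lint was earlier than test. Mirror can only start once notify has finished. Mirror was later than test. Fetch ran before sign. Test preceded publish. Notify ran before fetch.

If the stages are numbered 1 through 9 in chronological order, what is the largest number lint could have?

Lint must come before compile, mirror, publish, scan, and test — 5 stages forced after it.
Everything else can be placed before lint in some valid order, so lint can sit as late as position 9 − 5 = 4.

4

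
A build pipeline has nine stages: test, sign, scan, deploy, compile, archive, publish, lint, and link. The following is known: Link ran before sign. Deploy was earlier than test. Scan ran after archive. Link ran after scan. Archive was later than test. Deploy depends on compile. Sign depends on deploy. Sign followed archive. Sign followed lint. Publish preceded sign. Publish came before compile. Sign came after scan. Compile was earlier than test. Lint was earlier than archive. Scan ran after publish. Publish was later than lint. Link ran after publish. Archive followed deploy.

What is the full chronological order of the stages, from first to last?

lint, publish, compile, deploy, test, archive, scan, link, sign

The constraints fix every adjacent pair, so only one ordering works:
lint → publish → compile → deploy → test → archive → scan → link → sign.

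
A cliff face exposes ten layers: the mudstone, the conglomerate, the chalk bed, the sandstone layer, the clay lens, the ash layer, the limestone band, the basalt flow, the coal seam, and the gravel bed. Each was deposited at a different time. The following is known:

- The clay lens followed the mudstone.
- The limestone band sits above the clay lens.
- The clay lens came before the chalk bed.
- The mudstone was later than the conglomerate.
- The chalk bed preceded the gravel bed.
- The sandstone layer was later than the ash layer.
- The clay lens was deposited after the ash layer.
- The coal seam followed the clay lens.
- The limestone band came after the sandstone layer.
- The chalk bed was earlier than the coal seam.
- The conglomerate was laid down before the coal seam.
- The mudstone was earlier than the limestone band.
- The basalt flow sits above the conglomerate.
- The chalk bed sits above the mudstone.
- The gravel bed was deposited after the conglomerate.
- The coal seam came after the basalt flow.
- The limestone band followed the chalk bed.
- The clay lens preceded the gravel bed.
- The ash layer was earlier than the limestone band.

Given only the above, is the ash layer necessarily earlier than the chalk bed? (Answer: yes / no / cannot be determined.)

yes

Chain the constraints: the ash layer → the clay lens → the chalk bed. Each link is directly stated, so the ash layer comes before the chalk bed.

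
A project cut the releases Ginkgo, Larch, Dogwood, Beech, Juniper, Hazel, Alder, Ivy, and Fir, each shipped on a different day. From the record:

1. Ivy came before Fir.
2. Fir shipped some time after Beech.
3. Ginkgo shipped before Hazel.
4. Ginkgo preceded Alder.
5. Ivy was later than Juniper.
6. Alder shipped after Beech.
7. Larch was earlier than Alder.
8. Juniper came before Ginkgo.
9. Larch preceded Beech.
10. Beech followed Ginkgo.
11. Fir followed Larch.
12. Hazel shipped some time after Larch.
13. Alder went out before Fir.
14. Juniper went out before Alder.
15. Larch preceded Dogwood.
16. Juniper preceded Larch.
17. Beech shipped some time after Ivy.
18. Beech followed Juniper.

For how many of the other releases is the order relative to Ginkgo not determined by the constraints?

Forced before Ginkgo: Juniper; forced after Ginkgo: Alder, Beech, Fir, and Hazel.
That leaves Dogwood, Ivy, and Larch with no forced order relative to Ginkgo — 3.

3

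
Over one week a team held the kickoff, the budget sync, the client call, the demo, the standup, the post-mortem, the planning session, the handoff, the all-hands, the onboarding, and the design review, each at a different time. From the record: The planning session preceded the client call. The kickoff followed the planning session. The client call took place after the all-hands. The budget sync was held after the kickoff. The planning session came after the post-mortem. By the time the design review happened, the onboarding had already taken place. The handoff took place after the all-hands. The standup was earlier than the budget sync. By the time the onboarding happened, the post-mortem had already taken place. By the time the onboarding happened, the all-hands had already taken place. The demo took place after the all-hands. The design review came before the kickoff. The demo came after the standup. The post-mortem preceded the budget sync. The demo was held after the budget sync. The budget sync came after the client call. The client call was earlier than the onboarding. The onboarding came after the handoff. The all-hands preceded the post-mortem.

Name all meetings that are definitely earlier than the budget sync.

the all-hands, the client call, the design review, the handoff, the kickoff, the onboarding, the planning session, the post-mortem, the standup

Directly stated before the budget sync: the client call, the kickoff, the post-mortem, and the standup.
The all-hands reaches the budget sync via the all-hands → the post-mortem → the budget sync.
The design review reaches the budget sync via the design review → the kickoff → the budget sync.
The handoff reaches the budget sync via the handoff → the onboarding → the design review → the kickoff → the budget sync.
Likewise the onboarding and the planning session each reach the budget sync by chaining the stated constraints.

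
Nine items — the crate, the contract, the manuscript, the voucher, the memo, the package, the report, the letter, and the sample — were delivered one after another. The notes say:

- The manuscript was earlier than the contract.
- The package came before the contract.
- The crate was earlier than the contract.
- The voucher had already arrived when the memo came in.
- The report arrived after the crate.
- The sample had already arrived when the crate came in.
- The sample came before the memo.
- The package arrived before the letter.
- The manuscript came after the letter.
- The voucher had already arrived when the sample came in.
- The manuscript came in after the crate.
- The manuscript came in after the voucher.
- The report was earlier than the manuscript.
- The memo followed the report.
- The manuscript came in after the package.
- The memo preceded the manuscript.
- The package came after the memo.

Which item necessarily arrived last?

the contract

Every other item has a chain of constraints placing it before the contract, so the contract is last.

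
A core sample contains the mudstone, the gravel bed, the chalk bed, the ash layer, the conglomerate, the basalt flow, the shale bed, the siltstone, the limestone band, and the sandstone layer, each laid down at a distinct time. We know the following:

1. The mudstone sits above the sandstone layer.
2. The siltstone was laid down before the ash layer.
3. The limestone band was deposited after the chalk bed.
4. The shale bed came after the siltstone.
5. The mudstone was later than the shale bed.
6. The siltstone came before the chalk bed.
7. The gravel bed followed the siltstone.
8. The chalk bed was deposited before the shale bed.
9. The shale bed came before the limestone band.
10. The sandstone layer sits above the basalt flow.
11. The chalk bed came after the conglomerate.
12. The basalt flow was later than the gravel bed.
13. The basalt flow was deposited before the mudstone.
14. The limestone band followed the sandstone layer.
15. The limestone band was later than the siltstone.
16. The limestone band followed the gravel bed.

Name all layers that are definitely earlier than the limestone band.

Directly stated before the limestone band: the chalk bed, the gravel bed, the sandstone layer, the shale bed, and the siltstone.
The basalt flow reaches the limestone band via the basalt flow → the sandstone layer → the limestone band.
The conglomerate reaches the limestone band via the conglomerate → the chalk bed → the limestone band.

the basalt flow, the chalk bed, the conglomerate, the gravel bed, the sandstone layer, the shale bed, the siltstone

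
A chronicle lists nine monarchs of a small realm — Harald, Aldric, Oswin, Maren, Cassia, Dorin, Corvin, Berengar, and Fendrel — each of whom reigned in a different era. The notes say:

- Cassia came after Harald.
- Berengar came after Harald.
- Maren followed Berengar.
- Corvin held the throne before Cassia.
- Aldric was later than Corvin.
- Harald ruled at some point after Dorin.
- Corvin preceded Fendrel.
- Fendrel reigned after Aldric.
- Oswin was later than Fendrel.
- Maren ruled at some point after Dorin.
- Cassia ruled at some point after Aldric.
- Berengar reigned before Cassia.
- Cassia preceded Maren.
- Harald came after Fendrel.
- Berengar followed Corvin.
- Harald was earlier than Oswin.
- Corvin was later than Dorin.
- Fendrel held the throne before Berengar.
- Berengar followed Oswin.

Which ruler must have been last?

Every other ruler has a chain of constraints placing them before Maren, so Maren is last.

Maren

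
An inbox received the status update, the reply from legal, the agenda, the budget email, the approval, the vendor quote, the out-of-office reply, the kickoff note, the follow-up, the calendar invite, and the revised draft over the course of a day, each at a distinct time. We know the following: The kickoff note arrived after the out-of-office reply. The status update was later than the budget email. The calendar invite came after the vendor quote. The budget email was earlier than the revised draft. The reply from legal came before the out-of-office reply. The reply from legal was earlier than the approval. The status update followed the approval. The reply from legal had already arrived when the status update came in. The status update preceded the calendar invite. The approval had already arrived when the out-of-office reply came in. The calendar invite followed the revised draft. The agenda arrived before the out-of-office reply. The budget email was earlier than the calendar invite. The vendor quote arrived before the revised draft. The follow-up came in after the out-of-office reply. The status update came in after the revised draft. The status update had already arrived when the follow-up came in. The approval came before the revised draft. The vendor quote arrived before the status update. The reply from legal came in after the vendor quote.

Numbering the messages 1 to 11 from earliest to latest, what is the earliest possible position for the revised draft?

5

The approval, the budget email, the reply from legal, and the vendor quote must all come before the revised draft — 4 forced predecessors.
Nothing else is forced ahead of the revised draft, so its earliest slot is position 4 + 1 = 5.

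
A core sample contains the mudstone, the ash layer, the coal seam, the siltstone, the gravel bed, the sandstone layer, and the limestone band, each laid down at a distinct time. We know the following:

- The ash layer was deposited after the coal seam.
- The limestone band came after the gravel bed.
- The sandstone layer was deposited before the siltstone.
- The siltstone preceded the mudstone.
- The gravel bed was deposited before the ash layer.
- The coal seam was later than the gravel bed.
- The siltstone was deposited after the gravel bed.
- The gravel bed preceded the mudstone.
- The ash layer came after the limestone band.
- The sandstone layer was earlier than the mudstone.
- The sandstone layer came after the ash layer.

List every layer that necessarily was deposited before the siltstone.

Directly stated before the siltstone: the gravel bed and the sandstone layer.
The ash layer reaches the siltstone via the ash layer → the sandstone layer → the siltstone.
The coal seam reaches the siltstone via the coal seam → the ash layer → the sandstone layer → the siltstone.
The limestone band reaches the siltstone via the limestone band → the ash layer → the sandstone layer → the siltstone.
No chain forces the mudstone ahead of the siltstone.

the ash layer, the coal seam, the gravel bed, the limestone band, the sandstone layer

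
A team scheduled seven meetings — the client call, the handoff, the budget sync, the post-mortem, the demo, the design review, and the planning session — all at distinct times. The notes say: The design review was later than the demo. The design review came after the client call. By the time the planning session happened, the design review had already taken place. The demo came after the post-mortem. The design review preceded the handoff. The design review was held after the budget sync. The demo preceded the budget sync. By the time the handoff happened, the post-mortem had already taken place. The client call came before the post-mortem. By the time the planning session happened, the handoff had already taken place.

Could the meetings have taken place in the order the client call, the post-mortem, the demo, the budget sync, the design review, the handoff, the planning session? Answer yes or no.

yes

Check each stated constraint against the proposed order — e.g. the post-mortem is ahead of the handoff; the client call is ahead of the design review. Every pair is in the required order; nothing is violated.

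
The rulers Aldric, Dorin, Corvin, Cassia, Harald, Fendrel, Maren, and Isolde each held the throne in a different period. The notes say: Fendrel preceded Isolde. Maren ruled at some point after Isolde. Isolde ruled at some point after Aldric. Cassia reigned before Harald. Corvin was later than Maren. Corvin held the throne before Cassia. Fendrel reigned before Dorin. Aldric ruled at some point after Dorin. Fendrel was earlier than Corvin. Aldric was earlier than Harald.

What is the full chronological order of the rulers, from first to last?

The constraints fix every adjacent pair, so only one ordering works:
Fendrel → Dorin → Aldric → Isolde → Maren → Corvin → Cassia → Harald.

Fendrel, Dorin, Aldric, Isolde, Maren, Corvin, Cassia, Harald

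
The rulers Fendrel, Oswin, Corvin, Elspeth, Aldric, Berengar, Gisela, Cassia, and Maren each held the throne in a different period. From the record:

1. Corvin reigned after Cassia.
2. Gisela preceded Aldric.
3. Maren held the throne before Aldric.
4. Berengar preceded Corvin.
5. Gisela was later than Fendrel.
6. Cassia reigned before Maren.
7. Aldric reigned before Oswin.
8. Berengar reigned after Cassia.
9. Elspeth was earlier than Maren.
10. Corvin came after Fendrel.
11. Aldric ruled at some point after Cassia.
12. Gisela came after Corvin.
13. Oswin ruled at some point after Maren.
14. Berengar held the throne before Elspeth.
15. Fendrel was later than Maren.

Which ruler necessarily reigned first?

Cassia has a chain of constraints placing them before every other ruler, so Cassia must be first.

Cassia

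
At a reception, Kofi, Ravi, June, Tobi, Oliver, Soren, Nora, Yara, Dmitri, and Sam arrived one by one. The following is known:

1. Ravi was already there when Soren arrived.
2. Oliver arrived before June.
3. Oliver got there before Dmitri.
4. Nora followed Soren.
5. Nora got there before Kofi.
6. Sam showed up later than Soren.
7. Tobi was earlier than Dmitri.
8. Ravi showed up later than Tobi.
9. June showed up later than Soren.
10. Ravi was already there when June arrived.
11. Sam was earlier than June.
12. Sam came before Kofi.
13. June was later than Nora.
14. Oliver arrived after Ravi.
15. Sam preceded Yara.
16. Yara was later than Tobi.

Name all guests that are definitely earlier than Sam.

Ravi, Soren, Tobi

Directly stated before Sam: Soren.
Ravi reaches Sam via Ravi → Soren → Sam.
Tobi reaches Sam via Tobi → Ravi → Soren → Sam.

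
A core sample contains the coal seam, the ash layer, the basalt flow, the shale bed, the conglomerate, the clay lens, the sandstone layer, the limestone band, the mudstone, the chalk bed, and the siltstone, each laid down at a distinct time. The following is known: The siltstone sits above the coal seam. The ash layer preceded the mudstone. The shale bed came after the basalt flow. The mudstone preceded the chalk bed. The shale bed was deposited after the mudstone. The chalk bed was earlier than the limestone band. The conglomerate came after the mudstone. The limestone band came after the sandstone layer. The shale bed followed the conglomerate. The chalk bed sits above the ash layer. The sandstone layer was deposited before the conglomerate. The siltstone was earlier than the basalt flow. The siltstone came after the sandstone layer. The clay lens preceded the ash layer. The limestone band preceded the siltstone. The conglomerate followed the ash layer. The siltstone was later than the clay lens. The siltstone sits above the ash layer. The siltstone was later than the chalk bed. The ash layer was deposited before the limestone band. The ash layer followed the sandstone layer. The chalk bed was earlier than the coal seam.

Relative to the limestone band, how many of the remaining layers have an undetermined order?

2

Forced before the limestone band: the ash layer, the chalk bed, the clay lens, the mudstone, and the sandstone layer; forced after the limestone band: the basalt flow, the shale bed, and the siltstone.
That leaves the coal seam and the conglomerate with no forced order relative to the limestone band — 2.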